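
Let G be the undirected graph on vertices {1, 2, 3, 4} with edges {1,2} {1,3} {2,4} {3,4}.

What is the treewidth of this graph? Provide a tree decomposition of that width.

Treewidth 2.
Bags: B1 = {1, 2, 4}  B2 = {1, 3, 4}
Tree: B1–B2

Every bag has size at most 3, so the width is 3 − 1 = 2 and tw(G) ≤ 2. Since 1–2–4–3–1 is a cycle in G, G is not acyclic. Forests are exactly the graphs of treewidth ≤ 1, so tw(G) ≥ 2. Combining the bounds, tw(G) = 2.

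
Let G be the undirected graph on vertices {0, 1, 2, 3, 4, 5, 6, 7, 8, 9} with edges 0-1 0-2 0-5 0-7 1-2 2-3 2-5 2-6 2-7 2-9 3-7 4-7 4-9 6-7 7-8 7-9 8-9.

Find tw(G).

2

A width-2 tree decomposition is:
Bags: B1 = {7, 8, 9}  B2 = {2, 7, 9}  B3 = {2, 6, 7}  B4 = {0, 2, 7}  B5 = {0, 1, 2}  B6 = {0, 2, 5}  B7 = {2, 3, 7}  B8 = {4, 7, 9}
Tree: B1–B2, B2–B3, B3–B4, B4–B5, B5–B6, B4–B7, B1–B8
Every bag has size at most 3, so the width is 3 − 1 = 2 and tw(G) ≤ 2. Conversely, {7, 8, 9} is a clique of size 3, and the vertices of any clique must share a bag in every tree decomposition; so some bag has ≥ 3 vertices and tw(G) ≥ 2. The upper and lower bounds meet at 2, so that is the treewidth.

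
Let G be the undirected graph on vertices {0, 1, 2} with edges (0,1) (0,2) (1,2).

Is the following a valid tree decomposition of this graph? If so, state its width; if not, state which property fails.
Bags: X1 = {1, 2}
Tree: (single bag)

A tree decomposition must satisfy three properties: every vertex lies in some bag; for every edge, both endpoints lie together in some bag; and for every vertex, the bags containing it form a connected subtree. Here vertex 0 appears in no bag, so the decomposition is invalid.

No — vertex 0 appears in no bag.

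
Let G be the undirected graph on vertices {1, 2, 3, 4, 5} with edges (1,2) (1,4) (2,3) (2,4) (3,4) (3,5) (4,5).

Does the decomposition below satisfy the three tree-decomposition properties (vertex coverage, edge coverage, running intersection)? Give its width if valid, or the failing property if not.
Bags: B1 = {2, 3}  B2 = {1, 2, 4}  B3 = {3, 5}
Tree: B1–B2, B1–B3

No — edge (4,3) lies in no bag.

A tree decomposition must satisfy three properties: every vertex lies in some bag; for every edge, both endpoints lie together in some bag; and for every vertex, the bags containing it form a connected subtree. Here edge (4,3) lies in no bag, so the decomposition is invalid.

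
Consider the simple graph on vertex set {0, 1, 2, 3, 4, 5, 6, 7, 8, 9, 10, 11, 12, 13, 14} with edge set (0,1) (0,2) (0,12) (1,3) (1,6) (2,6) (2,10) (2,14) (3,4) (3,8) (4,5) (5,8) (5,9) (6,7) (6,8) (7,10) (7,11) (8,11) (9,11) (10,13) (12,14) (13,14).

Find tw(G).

A width-3 tree decomposition is:
Bags: B1 = {0, 12, 13, 14}  B2 = {0, 2, 13, 14}  B3 = {0, 2, 10, 13}  B4 = {0, 1, 2, 10}  B5 = {1, 2, 6, 10}  B6 = {1, 6, 7, 10}  B7 = {1, 3, 6, 7}  B8 = {3, 6, 7, 8}  B9 = {3, 7, 8, 11}  B10 = {3, 4, 8, 11}  B11 = {4, 5, 8, 11}  B12 = {4, 5, 9, 11}
Tree: B1–B2, B2–B3, B3–B4, B4–B5, B5–B6, B6–B7, B7–B8, B8–B9, B9–B10, B10–B11, B11–B12
Each bag holds 4 vertices, so the decomposition has width 3, which upper-bounds the treewidth. For the lower bound: the 4 vertex sets {12,13,14}, {0}, {2}, {1,6,7,10} are disjoint, each induces a connected subgraph, and every pair is joined by at least one edge of G. Contracting each set to a single vertex therefore yields K_{4} as a minor, and since treewidth is minor-monotone, tw(G) ≥ tw(K_{4}) = 3. Combining the bounds, tw(G) = 3.

3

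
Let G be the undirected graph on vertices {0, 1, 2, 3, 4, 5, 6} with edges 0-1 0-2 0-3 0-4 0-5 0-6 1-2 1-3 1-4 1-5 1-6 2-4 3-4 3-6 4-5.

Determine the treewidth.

3

A width-3 tree decomposition is:
Bags: B1 = {0, 1, 2, 4}  B2 = {0, 1, 4, 5}  B3 = {0, 1, 3, 4}  B4 = {0, 1, 3, 6}
Tree: B1–B2, B1–B3, B3–B4
Each bag holds 4 vertices, so the decomposition has width 3, which upper-bounds the treewidth. For the lower bound, the 4 vertices {0, 1, 2, 4} are pairwise adjacent, and any tree decomposition puts a clique entirely inside one bag — forcing width ≥ 3. The upper and lower bounds meet at 3, so that is the treewidth.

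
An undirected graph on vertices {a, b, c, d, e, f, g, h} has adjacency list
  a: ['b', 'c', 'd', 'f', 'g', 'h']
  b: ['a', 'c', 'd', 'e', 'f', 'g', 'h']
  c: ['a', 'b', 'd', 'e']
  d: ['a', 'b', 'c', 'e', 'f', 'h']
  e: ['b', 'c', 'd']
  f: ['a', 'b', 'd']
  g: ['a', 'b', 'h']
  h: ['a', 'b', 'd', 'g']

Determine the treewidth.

A width-3 tree decomposition is:
Bags: B1 = {a, b, d, h}  B2 = {a, b, c, d}  B3 = {b, c, d, e}  B4 = {a, b, d, f}  B5 = {a, b, g, h}
Tree: B1–B2, B2–B3, B1–B4, B1–B5
The largest bag has 4 vertices, giving width 3; this decomposition certifies tw(G) ≤ 3. For the lower bound, the 4 vertices {b, c, d, e} are pairwise adjacent, and any tree decomposition puts a clique entirely inside one bag — forcing width ≥ 3. Therefore the treewidth is 3.

3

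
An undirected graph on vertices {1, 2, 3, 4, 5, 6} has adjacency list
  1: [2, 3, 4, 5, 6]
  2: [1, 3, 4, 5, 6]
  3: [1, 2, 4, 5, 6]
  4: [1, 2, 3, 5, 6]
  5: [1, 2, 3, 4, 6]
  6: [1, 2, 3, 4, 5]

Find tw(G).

A width-5 tree decomposition is:
Bags: B1 = {1, 2, 3, 4, 5, 6}
Tree: (single bag)
A single bag containing all 6 vertices is trivially a valid decomposition of width 5. Conversely, {1, 2, 3, 4, 5, 6} is a clique of size 6, and the vertices of any clique must share a bag in every tree decomposition; so some bag has ≥ 6 vertices and tw(G) ≥ 5. Hence tw(G) = 5 exactly.

5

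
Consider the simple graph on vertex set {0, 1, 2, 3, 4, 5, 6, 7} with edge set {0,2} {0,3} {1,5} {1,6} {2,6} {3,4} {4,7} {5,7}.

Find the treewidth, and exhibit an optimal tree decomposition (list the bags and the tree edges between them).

The largest bag has 3 vertices, giving width 2; this decomposition certifies tw(G) ≤ 2. Since 6–2–0–3–4–7–5–1–6 is a cycle in G, G is not acyclic. Forests are exactly the graphs of treewidth ≤ 1, so tw(G) ≥ 2. The upper and lower bounds meet at 2, so that is the treewidth.

Treewidth 2.
Bags: B1 = {0, 2, 6}  B2 = {0, 3, 6}  B3 = {3, 4, 6}  B4 = {4, 6, 7}  B5 = {5, 6, 7}  B6 = {1, 5, 6}
Tree: B1–B2, B2–B3, B3–B4, B4–B5, B5–B6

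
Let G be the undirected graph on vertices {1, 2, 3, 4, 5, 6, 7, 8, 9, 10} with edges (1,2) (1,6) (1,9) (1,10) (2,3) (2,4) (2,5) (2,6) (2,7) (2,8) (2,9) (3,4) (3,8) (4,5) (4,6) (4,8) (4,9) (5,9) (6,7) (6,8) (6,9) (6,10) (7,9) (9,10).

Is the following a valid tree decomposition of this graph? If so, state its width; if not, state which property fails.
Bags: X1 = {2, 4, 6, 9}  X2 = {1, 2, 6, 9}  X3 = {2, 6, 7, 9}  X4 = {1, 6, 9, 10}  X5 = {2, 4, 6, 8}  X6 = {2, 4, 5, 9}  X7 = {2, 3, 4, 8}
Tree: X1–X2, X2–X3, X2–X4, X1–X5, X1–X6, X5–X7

Vertex coverage: the bags together contain {1, 2, 3, 4, 5, 6, 7, 8, 9, 10}, the full vertex set. Edge coverage: each edge of G has both endpoints in at least one bag. Running intersection: for every vertex, the bags containing it form a connected subtree. All three properties hold, so this is a valid tree decomposition of width max|bag| − 1 = 3, and hence tw(G) ≤ 3.

Yes; width 3.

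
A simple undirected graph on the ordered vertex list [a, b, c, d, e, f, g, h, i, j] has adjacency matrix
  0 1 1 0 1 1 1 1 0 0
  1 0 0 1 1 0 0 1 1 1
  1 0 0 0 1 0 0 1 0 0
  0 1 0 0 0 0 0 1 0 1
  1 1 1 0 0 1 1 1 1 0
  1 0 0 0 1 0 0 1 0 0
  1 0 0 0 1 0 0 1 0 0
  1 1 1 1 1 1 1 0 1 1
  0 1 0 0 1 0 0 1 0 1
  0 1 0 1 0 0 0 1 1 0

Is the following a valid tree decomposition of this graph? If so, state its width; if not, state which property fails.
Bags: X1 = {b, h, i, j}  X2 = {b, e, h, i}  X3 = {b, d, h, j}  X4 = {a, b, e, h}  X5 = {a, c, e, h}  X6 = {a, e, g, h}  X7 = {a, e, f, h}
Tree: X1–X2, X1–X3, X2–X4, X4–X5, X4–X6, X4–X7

Checking the three conditions: (i) the bags cover all of {a, b, c, d, e, f, g, h, i, j}; (ii) for each edge, some bag contains both endpoints; (iii) the bags containing any fixed vertex form a subtree. All hold, so the decomposition is valid with width 4 − 1 = 3.

Yes; width 3.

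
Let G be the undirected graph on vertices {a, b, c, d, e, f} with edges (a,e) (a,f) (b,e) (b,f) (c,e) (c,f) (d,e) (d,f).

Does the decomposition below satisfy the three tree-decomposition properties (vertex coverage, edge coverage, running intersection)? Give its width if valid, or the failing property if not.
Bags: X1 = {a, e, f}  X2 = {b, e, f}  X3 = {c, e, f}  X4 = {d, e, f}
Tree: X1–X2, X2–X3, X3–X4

Yes; width 2.

Vertex coverage: the bags together contain {a, b, c, d, e, f}, the full vertex set. Edge coverage: each edge of G has both endpoints in at least one bag. Running intersection: for every vertex, the bags containing it form a connected subtree. All three properties hold, so this is a valid tree decomposition of width max|bag| − 1 = 2, and hence tw(G) ≤ 2.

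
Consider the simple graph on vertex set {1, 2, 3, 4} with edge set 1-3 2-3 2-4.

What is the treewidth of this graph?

A width-1 tree decomposition is:
Bags: B1 = {1, 3}  B2 = {2, 3}  B3 = {2, 4}
Tree: B1–B2, B2–B3
The largest bag has 2 vertices, giving width 1; this decomposition certifies tw(G) ≤ 1. G has an edge, so its treewidth is at least 1. Therefore the treewidth is 1.

1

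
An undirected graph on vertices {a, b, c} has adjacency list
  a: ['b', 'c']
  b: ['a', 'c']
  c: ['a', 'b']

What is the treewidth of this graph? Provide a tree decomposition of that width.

A single bag containing all 3 vertices is trivially a valid decomposition of width 2. For the lower bound, the 3 vertices {a, b, c} are pairwise adjacent, and any tree decomposition puts a clique entirely inside one bag — forcing width ≥ 2. Hence tw(G) = 2 exactly.

Treewidth 2.
One optimal decomposition is:
Bags: B1 = {a, b, c}
Tree: (single bag)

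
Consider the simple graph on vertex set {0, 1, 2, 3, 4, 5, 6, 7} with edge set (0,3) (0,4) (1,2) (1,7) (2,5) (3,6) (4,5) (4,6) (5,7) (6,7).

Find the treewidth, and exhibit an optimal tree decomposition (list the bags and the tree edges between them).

Treewidth 2.
Bags: B1 = {1, 2, 5}  B2 = {1, 5, 7}  B3 = {4, 5, 7}  B4 = {4, 6, 7}  B5 = {0, 4, 6}  B6 = {0, 3, 6}
Tree: B1–B2, B2–B3, B3–B4, B4–B5, B5–B6

The largest bag has 3 vertices, giving width 2; this decomposition certifies tw(G) ≤ 2. For the lower bound, G contains the cycle 2–1–7–5–2, so G is not a forest; only forests have treewidth ≤ 1, hence tw(G) ≥ 2. Combining the bounds, tw(G) = 2.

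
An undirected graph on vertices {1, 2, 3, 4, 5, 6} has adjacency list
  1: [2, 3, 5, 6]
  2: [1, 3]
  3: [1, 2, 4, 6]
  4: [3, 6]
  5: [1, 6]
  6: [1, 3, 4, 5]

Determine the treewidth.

2

A width-2 tree decomposition is:
Bags: B1 = {1, 5, 6}  B2 = {1, 3, 6}  B3 = {1, 2, 3}  B4 = {3, 4, 6}
Tree: B1–B2, B2–B3, B2–B4
Each bag holds 3 vertices, so the decomposition has width 2, which upper-bounds the treewidth. For the lower bound, the 3 vertices {1, 2, 3} are pairwise adjacent, and any tree decomposition puts a clique entirely inside one bag — forcing width ≥ 2. The upper and lower bounds meet at 2, so that is the treewidth.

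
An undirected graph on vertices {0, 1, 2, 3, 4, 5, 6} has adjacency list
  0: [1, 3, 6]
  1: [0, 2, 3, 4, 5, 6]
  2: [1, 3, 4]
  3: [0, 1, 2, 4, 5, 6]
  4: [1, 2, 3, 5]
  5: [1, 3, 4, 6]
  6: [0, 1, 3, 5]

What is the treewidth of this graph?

A width-3 tree decomposition is:
Bags: B1 = {1, 3, 5, 6}  B2 = {0, 1, 3, 6}  B3 = {1, 3, 4, 5}  B4 = {1, 2, 3, 4}
Tree: B1–B2, B1–B3, B3–B4
Every bag has size at most 4, so the width is 4 − 1 = 3 and tw(G) ≤ 3. Conversely, {0, 1, 3, 6} is a clique of size 4, and the vertices of any clique must share a bag in every tree decomposition; so some bag has ≥ 4 vertices and tw(G) ≥ 3. Therefore the treewidth is 3.

3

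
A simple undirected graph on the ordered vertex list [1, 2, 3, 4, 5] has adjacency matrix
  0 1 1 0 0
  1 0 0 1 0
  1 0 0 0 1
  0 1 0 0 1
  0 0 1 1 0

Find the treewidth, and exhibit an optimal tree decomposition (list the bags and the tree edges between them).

Treewidth 2.
One optimal decomposition is:
Bags: B1 = {2, 4, 5}  B2 = {1, 2, 5}  B3 = {1, 3, 5}
Tree: B1–B2, B2–B3

Each bag holds 3 vertices, so the decomposition has width 2, which upper-bounds the treewidth. Since 5–4–2–1–3–5 is a cycle in G, G is not acyclic. Forests are exactly the graphs of treewidth ≤ 1, so tw(G) ≥ 2. The upper and lower bounds meet at 2, so that is the treewidth.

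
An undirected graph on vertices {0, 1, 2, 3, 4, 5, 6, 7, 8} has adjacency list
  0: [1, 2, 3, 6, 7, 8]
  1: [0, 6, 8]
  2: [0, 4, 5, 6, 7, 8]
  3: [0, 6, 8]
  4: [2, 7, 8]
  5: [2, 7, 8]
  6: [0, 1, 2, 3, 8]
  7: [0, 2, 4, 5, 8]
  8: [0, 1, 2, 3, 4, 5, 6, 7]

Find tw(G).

A width-3 tree decomposition is:
Bags: B1 = {0, 2, 6, 8}  B2 = {0, 2, 7, 8}  B3 = {0, 3, 6, 8}  B4 = {0, 1, 6, 8}  B5 = {2, 5, 7, 8}  B6 = {2, 4, 7, 8}
Tree: B1–B2, B1–B3, B3–B4, B2–B5, B5–B6
Each bag holds 4 vertices, so the decomposition has width 3, which upper-bounds the treewidth. Conversely, {0, 1, 6, 8} is a clique of size 4, and the vertices of any clique must share a bag in every tree decomposition; so some bag has ≥ 4 vertices and tw(G) ≥ 3. The upper and lower bounds meet at 3, so that is the treewidth.

3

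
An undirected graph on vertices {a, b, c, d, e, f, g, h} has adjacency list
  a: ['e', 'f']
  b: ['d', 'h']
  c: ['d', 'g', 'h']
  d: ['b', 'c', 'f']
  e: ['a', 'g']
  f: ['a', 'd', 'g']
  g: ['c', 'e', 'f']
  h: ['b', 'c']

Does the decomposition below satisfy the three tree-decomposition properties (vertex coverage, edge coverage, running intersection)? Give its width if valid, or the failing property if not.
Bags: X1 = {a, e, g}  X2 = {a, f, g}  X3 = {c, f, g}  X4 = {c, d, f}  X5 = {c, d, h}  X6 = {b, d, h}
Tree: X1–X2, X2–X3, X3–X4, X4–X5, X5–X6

Vertex coverage: the bags together contain {a, b, c, d, e, f, g, h}, the full vertex set. Edge coverage: each edge of G has both endpoints in at least one bag. Running intersection: for every vertex, the bags containing it form a connected subtree. All three properties hold, so this is a valid tree decomposition of width max|bag| − 1 = 2, and hence tw(G) ≤ 2.

Yes; width 2.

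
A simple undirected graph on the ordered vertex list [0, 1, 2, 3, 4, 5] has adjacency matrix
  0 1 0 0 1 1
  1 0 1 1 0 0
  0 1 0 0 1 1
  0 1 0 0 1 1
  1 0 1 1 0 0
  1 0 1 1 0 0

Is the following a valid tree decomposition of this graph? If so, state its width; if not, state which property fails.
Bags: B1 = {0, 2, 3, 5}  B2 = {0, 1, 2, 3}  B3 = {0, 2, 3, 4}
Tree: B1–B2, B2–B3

Yes; width 3.

Every vertex of G appears in some bag (union = {0, 1, 2, 3, 4, 5}); every edge is covered by a bag; and for each vertex v the set of bags containing v is connected in the bag tree. The decomposition is therefore valid. The largest bag has 4 vertices, so the width is 3.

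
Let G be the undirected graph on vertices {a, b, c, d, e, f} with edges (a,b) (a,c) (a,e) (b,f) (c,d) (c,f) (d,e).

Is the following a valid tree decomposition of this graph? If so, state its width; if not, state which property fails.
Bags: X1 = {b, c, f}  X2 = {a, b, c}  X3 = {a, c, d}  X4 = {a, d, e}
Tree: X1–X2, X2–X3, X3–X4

Checking the three conditions: (i) the bags cover all of {a, b, c, d, e, f}; (ii) for each edge, some bag contains both endpoints; (iii) the bags containing any fixed vertex form a subtree. All hold, so the decomposition is valid with width 3 − 1 = 2.

Yes; width 2.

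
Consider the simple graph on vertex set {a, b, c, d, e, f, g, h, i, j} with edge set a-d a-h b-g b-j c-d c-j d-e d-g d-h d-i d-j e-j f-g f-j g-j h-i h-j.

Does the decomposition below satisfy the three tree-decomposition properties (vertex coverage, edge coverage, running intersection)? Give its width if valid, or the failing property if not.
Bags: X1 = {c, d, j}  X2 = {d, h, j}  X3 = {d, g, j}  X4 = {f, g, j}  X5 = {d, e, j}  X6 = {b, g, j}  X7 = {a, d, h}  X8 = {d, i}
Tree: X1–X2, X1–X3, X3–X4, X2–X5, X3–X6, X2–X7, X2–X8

No — edge (h,i) lies in no bag.

A tree decomposition must satisfy three properties: every vertex lies in some bag; for every edge, both endpoints lie together in some bag; and for every vertex, the bags containing it form a connected subtree. Here edge (h,i) lies in no bag, so the decomposition is invalid.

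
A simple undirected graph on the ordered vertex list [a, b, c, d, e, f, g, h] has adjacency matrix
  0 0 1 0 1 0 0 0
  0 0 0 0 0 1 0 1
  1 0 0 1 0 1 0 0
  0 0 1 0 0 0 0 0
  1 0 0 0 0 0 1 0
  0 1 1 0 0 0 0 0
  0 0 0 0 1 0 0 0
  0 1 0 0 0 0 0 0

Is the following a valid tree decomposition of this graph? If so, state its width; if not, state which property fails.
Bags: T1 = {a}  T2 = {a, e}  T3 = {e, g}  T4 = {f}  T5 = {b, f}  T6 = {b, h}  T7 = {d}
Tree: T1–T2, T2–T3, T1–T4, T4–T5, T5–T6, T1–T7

A tree decomposition must satisfy three properties: every vertex lies in some bag; for every edge, both endpoints lie together in some bag; and for every vertex, the bags containing it form a connected subtree. Here vertex c appears in no bag, so the decomposition is invalid.

No — vertex c appears in no bag.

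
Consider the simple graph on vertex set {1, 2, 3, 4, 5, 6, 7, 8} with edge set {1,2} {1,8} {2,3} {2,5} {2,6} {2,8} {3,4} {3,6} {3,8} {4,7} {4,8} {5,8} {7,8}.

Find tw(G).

2

A width-2 tree decomposition is:
Bags: B1 = {2, 3, 8}  B2 = {2, 3, 6}  B3 = {3, 4, 8}  B4 = {1, 2, 8}  B5 = {4, 7, 8}  B6 = {2, 5, 8}
Tree: B1–B2, B1–B3, B1–B4, B3–B5, B4–B6
Every bag has size at most 3, so the width is 3 − 1 = 2 and tw(G) ≤ 2. Conversely, {1, 2, 8} is a clique of size 3, and the vertices of any clique must share a bag in every tree decomposition; so some bag has ≥ 3 vertices and tw(G) ≥ 2. The upper and lower bounds meet at 2, so that is the treewidth.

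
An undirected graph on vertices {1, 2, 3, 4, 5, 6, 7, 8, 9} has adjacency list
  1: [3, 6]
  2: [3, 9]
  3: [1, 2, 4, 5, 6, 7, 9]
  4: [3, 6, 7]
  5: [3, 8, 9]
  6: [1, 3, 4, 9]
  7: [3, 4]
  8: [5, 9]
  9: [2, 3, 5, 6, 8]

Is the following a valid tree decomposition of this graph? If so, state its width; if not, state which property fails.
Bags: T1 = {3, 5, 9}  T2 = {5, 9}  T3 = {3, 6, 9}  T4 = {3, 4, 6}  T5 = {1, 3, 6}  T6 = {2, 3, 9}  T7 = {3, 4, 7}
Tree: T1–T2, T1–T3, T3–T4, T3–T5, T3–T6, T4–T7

A tree decomposition must satisfy three properties: every vertex lies in some bag; for every edge, both endpoints lie together in some bag; and for every vertex, the bags containing it form a connected subtree. Here vertex 8 appears in no bag, so the decomposition is invalid.

No — vertex 8 appears in no bag.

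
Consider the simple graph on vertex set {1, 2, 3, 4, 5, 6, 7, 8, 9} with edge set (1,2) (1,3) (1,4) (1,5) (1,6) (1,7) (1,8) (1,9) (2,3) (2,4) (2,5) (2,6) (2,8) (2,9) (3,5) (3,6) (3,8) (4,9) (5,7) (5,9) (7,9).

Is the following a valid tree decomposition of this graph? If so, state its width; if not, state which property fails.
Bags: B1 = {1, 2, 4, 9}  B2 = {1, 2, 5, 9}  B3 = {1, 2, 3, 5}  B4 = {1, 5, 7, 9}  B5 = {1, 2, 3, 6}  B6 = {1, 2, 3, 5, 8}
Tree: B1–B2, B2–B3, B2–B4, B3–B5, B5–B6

No — bags containing vertex 5 are not connected in the tree.

A tree decomposition must satisfy three properties: every vertex lies in some bag; for every edge, both endpoints lie together in some bag; and for every vertex, the bags containing it form a connected subtree. Here bags containing vertex 5 are not connected in the tree, so the decomposition is invalid.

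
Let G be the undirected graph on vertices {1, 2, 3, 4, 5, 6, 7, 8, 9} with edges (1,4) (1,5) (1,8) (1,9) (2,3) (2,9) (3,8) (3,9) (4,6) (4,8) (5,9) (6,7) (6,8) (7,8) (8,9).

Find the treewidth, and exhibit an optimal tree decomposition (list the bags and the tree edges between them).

The largest bag has 3 vertices, giving width 2; this decomposition certifies tw(G) ≤ 2. For the lower bound, the 3 vertices {1, 8, 9} are pairwise adjacent, and any tree decomposition puts a clique entirely inside one bag — forcing width ≥ 2. The upper and lower bounds meet at 2, so that is the treewidth.

Treewidth 2.
One optimal decomposition is:
Bags: B1 = {1, 8, 9}  B2 = {3, 8, 9}  B3 = {1, 5, 9}  B4 = {1, 4, 8}  B5 = {4, 6, 8}  B6 = {2, 3, 9}  B7 = {6, 7, 8}
Tree: B1–B2, B1–B3, B1–B4, B4–B5, B2–B6, B5–B7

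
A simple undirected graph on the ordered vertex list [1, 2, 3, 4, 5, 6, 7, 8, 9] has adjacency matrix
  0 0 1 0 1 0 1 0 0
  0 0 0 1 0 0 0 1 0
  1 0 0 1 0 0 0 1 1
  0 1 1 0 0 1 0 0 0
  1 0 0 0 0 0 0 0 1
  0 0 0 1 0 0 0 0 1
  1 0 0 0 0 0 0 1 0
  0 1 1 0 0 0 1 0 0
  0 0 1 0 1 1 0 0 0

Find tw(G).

3

A width-3 tree decomposition is:
Bags: B1 = {4, 5, 6, 9}  B2 = {3, 4, 5, 9}  B3 = {1, 3, 4, 5}  B4 = {1, 2, 3, 4}  B5 = {1, 2, 3, 8}  B6 = {1, 2, 7, 8}
Tree: B1–B2, B2–B3, B3–B4, B4–B5, B5–B6
Every bag has size at most 4, so the width is 4 − 1 = 3 and tw(G) ≤ 3. For the lower bound: the 4 vertex sets {5,6,9}, {4}, {3}, {1,2,7,8} are disjoint, each induces a connected subgraph, and every pair is joined by at least one edge of G. Contracting each set to a single vertex therefore yields K_{4} as a minor, and since treewidth is minor-monotone, tw(G) ≥ tw(K_{4}) = 3. The upper and lower bounds meet at 3, so that is the treewidth.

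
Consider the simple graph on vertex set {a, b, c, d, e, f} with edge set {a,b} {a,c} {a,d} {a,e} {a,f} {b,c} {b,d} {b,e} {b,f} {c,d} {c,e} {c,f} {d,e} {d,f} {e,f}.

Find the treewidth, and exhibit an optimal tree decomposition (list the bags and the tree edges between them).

A single bag containing all 6 vertices is trivially a valid decomposition of width 5. For the lower bound, the 6 vertices {a, b, c, d, e, f} are pairwise adjacent, and any tree decomposition puts a clique entirely inside one bag — forcing width ≥ 5. Combining the bounds, tw(G) = 5.

Treewidth 5.
One optimal decomposition is:
Bags: B1 = {a, b, c, d, e, f}
Tree: (single bag)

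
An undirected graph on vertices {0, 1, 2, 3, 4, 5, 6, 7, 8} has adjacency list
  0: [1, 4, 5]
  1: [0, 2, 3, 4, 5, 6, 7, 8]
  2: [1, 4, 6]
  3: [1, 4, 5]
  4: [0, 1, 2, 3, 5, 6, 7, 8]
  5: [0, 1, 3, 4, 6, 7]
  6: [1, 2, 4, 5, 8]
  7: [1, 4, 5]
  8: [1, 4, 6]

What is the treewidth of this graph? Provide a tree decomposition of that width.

Treewidth 3.
One optimal decomposition is:
Bags: B1 = {1, 4, 5, 6}  B2 = {1, 3, 4, 5}  B3 = {1, 4, 5, 7}  B4 = {1, 4, 6, 8}  B5 = {1, 2, 4, 6}  B6 = {0, 1, 4, 5}
Tree: B1–B2, B2–B3, B1–B4, B4–B5, B1–B6

The largest bag has 4 vertices, giving width 3; this decomposition certifies tw(G) ≤ 3. For the lower bound, the 4 vertices {1, 4, 6, 8} are pairwise adjacent, and any tree decomposition puts a clique entirely inside one bag — forcing width ≥ 3. Hence tw(G) = 3 exactly.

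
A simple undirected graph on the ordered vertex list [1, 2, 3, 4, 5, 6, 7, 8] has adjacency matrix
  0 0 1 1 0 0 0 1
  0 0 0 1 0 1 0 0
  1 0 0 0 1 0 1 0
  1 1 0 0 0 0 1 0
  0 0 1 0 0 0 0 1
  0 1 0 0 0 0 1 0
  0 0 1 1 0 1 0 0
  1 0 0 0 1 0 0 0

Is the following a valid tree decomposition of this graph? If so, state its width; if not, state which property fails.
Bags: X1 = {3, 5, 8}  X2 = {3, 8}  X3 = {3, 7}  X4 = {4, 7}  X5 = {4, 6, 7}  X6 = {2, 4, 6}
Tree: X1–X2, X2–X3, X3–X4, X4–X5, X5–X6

A tree decomposition must satisfy three properties: every vertex lies in some bag; for every edge, both endpoints lie together in some bag; and for every vertex, the bags containing it form a connected subtree. Here vertex 1 appears in no bag, so the decomposition is invalid.

No — vertex 1 appears in no bag.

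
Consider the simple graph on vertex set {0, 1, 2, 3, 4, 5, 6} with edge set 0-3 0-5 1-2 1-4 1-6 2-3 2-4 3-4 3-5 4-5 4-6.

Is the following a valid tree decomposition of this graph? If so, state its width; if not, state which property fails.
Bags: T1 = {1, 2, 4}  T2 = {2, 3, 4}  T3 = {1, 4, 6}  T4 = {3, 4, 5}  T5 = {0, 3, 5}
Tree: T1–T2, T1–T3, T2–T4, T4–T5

Every vertex of G appears in some bag (union = {0, 1, 2, 3, 4, 5, 6}); every edge is covered by a bag; and for each vertex v the set of bags containing v is connected in the bag tree. The decomposition is therefore valid. The largest bag has 3 vertices, so the width is 2.

Yes; width 2.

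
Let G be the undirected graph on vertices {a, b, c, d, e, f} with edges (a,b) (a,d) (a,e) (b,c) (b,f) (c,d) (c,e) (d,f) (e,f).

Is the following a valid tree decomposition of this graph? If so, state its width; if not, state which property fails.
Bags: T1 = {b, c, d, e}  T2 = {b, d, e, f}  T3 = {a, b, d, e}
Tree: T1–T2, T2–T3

Yes; width 3.

Every vertex of G appears in some bag (union = {a, b, c, d, e, f}); every edge is covered by a bag; and for each vertex v the set of bags containing v is connected in the bag tree. The decomposition is therefore valid. The largest bag has 4 vertices, so the width is 3.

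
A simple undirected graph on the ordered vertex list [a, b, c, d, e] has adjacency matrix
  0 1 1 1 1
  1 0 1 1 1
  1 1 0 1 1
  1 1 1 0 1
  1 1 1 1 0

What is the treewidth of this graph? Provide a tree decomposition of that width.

Treewidth 4.
Bags: B1 = {a, b, c, d, e}
Tree: (single bag)

A single bag containing all 5 vertices is trivially a valid decomposition of width 4. On the other hand G contains the 5-clique {a, b, c, d, e}. A clique must lie in a single bag of any decomposition, so no decomposition can have width below 4. The upper and lower bounds meet at 4, so that is the treewidth.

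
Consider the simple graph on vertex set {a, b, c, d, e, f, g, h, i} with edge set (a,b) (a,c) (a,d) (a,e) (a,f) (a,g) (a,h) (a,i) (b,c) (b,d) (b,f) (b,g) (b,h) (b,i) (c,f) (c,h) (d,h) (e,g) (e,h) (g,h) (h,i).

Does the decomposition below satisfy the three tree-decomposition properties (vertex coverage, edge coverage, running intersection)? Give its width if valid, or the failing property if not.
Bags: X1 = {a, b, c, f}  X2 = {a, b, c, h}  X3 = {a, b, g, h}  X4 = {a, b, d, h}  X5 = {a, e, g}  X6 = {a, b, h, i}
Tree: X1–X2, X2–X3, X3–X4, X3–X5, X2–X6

A tree decomposition must satisfy three properties: every vertex lies in some bag; for every edge, both endpoints lie together in some bag; and for every vertex, the bags containing it form a connected subtree. Here edge (h,e) lies in no bag, so the decomposition is invalid.

No — edge (h,e) lies in no bag.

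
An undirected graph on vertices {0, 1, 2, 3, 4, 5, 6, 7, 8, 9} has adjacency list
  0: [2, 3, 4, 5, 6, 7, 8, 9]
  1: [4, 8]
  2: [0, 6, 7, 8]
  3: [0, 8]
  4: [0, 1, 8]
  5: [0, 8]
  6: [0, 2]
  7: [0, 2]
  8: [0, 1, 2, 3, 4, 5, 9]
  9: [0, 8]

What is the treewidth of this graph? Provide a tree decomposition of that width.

Each bag holds 3 vertices, so the decomposition has width 2, which upper-bounds the treewidth. On the other hand G contains the 3-clique {0, 2, 8}. A clique must lie in a single bag of any decomposition, so no decomposition can have width below 2. Hence tw(G) = 2 exactly.

Treewidth 2.
Bags: B1 = {1, 4, 8}  B2 = {0, 4, 8}  B3 = {0, 8, 9}  B4 = {0, 3, 8}  B5 = {0, 5, 8}  B6 = {0, 2, 8}  B7 = {0, 2, 6}  B8 = {0, 2, 7}
Tree: B1–B2, B2–B3, B2–B4, B3–B5, B3–B6, B6–B7, B7–B8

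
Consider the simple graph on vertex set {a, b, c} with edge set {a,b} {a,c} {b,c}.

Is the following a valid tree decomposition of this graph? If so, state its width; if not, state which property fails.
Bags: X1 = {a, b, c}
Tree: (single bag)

Every vertex of G appears in some bag (union = {a, b, c}); every edge is covered by a bag; and for each vertex v the set of bags containing v is connected in the bag tree. The decomposition is therefore valid. The largest bag has 3 vertices, so the width is 2.

Yes; width 2.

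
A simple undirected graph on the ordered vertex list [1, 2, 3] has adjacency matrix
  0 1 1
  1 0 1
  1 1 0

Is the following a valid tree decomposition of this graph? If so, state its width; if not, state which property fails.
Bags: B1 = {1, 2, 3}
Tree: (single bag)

Vertex coverage: the bags together contain {1, 2, 3}, the full vertex set. Edge coverage: each edge of G has both endpoints in at least one bag. Running intersection: for every vertex, the bags containing it form a connected subtree. All three properties hold, so this is a valid tree decomposition of width max|bag| − 1 = 2, and hence tw(G) ≤ 2.

Yes; width 2.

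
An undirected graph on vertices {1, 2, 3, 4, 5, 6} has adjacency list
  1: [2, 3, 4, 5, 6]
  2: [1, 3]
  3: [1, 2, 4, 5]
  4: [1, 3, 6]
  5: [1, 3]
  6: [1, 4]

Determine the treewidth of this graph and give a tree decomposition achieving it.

Every bag has size at most 3, so the width is 3 − 1 = 2 and tw(G) ≤ 2. On the other hand G contains the 3-clique {1, 2, 3}. A clique must lie in a single bag of any decomposition, so no decomposition can have width below 2. Hence tw(G) = 2 exactly.

Treewidth 2.
One optimal decomposition is:
Bags: B1 = {1, 3, 4}  B2 = {1, 3, 5}  B3 = {1, 2, 3}  B4 = {1, 4, 6}
Tree: B1–B2, B1–B3, B1–B4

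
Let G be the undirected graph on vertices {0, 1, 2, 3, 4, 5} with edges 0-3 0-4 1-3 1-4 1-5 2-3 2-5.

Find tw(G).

A width-2 tree decomposition is:
Bags: B1 = {0, 3, 4}  B2 = {1, 3, 4}  B3 = {1, 2, 3}  B4 = {1, 2, 5}
Tree: B1–B2, B2–B3, B3–B4
The largest bag has 3 vertices, giving width 2; this decomposition certifies tw(G) ≤ 2. Since 0–4–1–3–0 is a cycle in G, G is not acyclic. Forests are exactly the graphs of treewidth ≤ 1, so tw(G) ≥ 2. Therefore the treewidth is 2.

2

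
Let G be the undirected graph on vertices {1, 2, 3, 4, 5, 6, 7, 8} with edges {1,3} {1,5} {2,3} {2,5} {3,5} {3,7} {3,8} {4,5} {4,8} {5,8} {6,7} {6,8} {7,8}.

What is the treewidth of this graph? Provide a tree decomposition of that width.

Treewidth 2.
One optimal decomposition is:
Bags: B1 = {3, 7, 8}  B2 = {3, 5, 8}  B3 = {6, 7, 8}  B4 = {1, 3, 5}  B5 = {4, 5, 8}  B6 = {2, 3, 5}
Tree: B1–B2, B1–B3, B2–B4, B2–B5, B4–B6

The largest bag has 3 vertices, giving width 2; this decomposition certifies tw(G) ≤ 2. Conversely, {3, 5, 8} is a clique of size 3, and the vertices of any clique must share a bag in every tree decomposition; so some bag has ≥ 3 vertices and tw(G) ≥ 2. Hence tw(G) = 2 exactly.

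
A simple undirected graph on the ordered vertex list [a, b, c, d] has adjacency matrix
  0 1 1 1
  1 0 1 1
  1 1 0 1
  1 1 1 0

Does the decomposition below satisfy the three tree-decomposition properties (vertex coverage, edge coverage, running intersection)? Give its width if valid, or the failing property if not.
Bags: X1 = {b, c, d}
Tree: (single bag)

A tree decomposition must satisfy three properties: every vertex lies in some bag; for every edge, both endpoints lie together in some bag; and for every vertex, the bags containing it form a connected subtree. Here vertex a appears in no bag, so the decomposition is invalid.

No — vertex a appears in no bag.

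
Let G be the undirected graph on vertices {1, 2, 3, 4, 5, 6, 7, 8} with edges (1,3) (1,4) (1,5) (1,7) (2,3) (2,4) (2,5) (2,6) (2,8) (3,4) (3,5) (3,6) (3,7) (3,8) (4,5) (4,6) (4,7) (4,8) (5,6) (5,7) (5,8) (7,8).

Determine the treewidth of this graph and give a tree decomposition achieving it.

Treewidth 4.
One such decomposition:
Bags: B1 = {2, 3, 4, 5, 8}  B2 = {2, 3, 4, 5, 6}  B3 = {3, 4, 5, 7, 8}  B4 = {1, 3, 4, 5, 7}
Tree: B1–B2, B1–B3, B3–B4

Every bag has size at most 5, so the width is 5 − 1 = 4 and tw(G) ≤ 4. For the lower bound, the 5 vertices {1, 3, 4, 5, 7} are pairwise adjacent, and any tree decomposition puts a clique entirely inside one bag — forcing width ≥ 4. Therefore the treewidth is 4.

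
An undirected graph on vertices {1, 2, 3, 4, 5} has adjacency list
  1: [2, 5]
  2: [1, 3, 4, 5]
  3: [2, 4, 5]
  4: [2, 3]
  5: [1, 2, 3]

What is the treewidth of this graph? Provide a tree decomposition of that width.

Treewidth 2.
Bags: B1 = {2, 3, 4}  B2 = {2, 3, 5}  B3 = {1, 2, 5}
Tree: B1–B2, B2–B3

Every bag has size at most 3, so the width is 3 − 1 = 2 and tw(G) ≤ 2. On the other hand G contains the 3-clique {1, 2, 5}. A clique must lie in a single bag of any decomposition, so no decomposition can have width below 2. Combining the bounds, tw(G) = 2.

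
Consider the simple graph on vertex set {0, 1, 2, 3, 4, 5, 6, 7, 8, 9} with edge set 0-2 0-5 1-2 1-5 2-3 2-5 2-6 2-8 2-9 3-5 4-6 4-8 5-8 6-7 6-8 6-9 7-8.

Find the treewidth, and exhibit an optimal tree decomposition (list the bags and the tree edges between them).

Treewidth 2.
Bags: B1 = {2, 5, 8}  B2 = {2, 3, 5}  B3 = {2, 6, 8}  B4 = {1, 2, 5}  B5 = {2, 6, 9}  B6 = {4, 6, 8}  B7 = {0, 2, 5}  B8 = {6, 7, 8}
Tree: B1–B2, B1–B3, B1–B4, B3–B5, B3–B6, B4–B7, B3–B8

Every bag has size at most 3, so the width is 3 − 1 = 2 and tw(G) ≤ 2. Conversely, {2, 6, 9} is a clique of size 3, and the vertices of any clique must share a bag in every tree decomposition; so some bag has ≥ 3 vertices and tw(G) ≥ 2. Combining the bounds, tw(G) = 2.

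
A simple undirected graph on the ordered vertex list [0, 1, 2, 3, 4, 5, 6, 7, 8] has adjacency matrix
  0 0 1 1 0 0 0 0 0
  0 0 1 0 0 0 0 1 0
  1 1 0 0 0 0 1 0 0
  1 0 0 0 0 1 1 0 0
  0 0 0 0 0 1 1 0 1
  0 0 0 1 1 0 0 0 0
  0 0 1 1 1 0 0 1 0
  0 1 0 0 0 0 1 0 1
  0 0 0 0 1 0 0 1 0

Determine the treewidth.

A width-3 tree decomposition is:
Bags: B1 = {4, 5, 7, 8}  B2 = {4, 5, 6, 7}  B3 = {3, 5, 6, 7}  B4 = {1, 3, 6, 7}  B5 = {1, 2, 3, 6}  B6 = {0, 1, 2, 3}
Tree: B1–B2, B2–B3, B3–B4, B4–B5, B5–B6
The largest bag has 4 vertices, giving width 3; this decomposition certifies tw(G) ≤ 3. For the lower bound: the 4 vertex sets {4,5,8}, {7}, {6}, {0,1,2,3} are disjoint, each induces a connected subgraph, and every pair is joined by at least one edge of G. Contracting each set to a single vertex therefore yields K_{4} as a minor, and since treewidth is minor-monotone, tw(G) ≥ tw(K_{4}) = 3. The upper and lower bounds meet at 3, so that is the treewidth.

3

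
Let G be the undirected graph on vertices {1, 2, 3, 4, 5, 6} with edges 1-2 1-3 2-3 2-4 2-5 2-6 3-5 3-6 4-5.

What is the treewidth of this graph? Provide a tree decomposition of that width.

Every bag has size at most 3, so the width is 3 − 1 = 2 and tw(G) ≤ 2. On the other hand G contains the 3-clique {1, 2, 3}. A clique must lie in a single bag of any decomposition, so no decomposition can have width below 2. Combining the bounds, tw(G) = 2.

Treewidth 2.
One optimal decomposition is:
Bags: B1 = {2, 3, 6}  B2 = {2, 3, 5}  B3 = {2, 4, 5}  B4 = {1, 2, 3}
Tree: B1–B2, B2–B3, B1–B4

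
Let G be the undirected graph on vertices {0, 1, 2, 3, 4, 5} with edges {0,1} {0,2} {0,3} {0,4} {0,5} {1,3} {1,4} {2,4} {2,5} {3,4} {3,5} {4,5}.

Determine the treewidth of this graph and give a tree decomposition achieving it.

Treewidth 3.
One optimal decomposition is:
Bags: B1 = {0, 1, 3, 4}  B2 = {0, 3, 4, 5}  B3 = {0, 2, 4, 5}
Tree: B1–B2, B2–B3

Every bag has size at most 4, so the width is 4 − 1 = 3 and tw(G) ≤ 3. For the lower bound, the 4 vertices {0, 2, 4, 5} are pairwise adjacent, and any tree decomposition puts a clique entirely inside one bag — forcing width ≥ 3. Combining the bounds, tw(G) = 3.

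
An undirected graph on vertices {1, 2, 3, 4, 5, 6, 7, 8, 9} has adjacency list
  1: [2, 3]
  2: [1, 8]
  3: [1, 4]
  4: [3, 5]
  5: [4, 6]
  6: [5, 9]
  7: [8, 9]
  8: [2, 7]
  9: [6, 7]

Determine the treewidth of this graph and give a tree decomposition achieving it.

Each bag holds 3 vertices, so the decomposition has width 2, which upper-bounds the treewidth. Since 4–3–1–2–8–7–9–6–5–4 is a cycle in G, G is not acyclic. Forests are exactly the graphs of treewidth ≤ 1, so tw(G) ≥ 2. Therefore the treewidth is 2.

Treewidth 2.
One optimal decomposition is:
Bags: B1 = {1, 3, 4}  B2 = {1, 2, 4}  B3 = {2, 4, 8}  B4 = {4, 7, 8}  B5 = {4, 7, 9}  B6 = {4, 6, 9}  B7 = {4, 5, 6}
Tree: B1–B2, B2–B3, B3–B4, B4–B5, B5–B6, B6–B7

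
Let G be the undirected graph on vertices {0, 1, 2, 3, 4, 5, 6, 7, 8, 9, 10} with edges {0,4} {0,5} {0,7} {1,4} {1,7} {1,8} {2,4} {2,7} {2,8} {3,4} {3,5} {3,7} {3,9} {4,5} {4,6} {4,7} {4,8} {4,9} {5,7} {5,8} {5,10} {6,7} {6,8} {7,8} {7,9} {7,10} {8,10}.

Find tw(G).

3

A width-3 tree decomposition is:
Bags: B1 = {4, 5, 7, 8}  B2 = {3, 4, 5, 7}  B3 = {3, 4, 7, 9}  B4 = {4, 6, 7, 8}  B5 = {0, 4, 5, 7}  B6 = {5, 7, 8, 10}  B7 = {1, 4, 7, 8}  B8 = {2, 4, 7, 8}
Tree: B1–B2, B2–B3, B1–B4, B2–B5, B1–B6, B4–B7, B1–B8
Every bag has size at most 4, so the width is 4 − 1 = 3 and tw(G) ≤ 3. On the other hand G contains the 4-clique {5, 7, 8, 10}. A clique must lie in a single bag of any decomposition, so no decomposition can have width below 3. The upper and lower bounds meet at 3, so that is the treewidth.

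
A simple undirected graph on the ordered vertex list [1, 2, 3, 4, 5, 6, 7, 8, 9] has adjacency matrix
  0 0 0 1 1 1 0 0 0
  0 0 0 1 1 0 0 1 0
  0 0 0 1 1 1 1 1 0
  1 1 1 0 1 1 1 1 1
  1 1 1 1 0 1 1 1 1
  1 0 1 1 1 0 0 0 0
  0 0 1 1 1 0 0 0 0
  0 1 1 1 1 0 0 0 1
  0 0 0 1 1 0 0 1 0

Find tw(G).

3

A width-3 tree decomposition is:
Bags: B1 = {3, 4, 5, 8}  B2 = {3, 4, 5, 6}  B3 = {3, 4, 5, 7}  B4 = {1, 4, 5, 6}  B5 = {4, 5, 8, 9}  B6 = {2, 4, 5, 8}
Tree: B1–B2, B2–B3, B2–B4, B1–B5, B1–B6
Every bag has size at most 4, so the width is 4 − 1 = 3 and tw(G) ≤ 3. On the other hand G contains the 4-clique {1, 4, 5, 6}. A clique must lie in a single bag of any decomposition, so no decomposition can have width below 3. Therefore the treewidth is 3.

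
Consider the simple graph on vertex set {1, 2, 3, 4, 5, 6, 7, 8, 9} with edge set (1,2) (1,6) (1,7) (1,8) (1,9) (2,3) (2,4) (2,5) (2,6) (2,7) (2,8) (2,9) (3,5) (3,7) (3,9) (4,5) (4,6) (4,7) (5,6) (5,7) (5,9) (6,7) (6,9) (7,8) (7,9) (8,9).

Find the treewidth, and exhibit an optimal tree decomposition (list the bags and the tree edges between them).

The largest bag has 5 vertices, giving width 4; this decomposition certifies tw(G) ≤ 4. On the other hand G contains the 5-clique {1, 2, 7, 8, 9}. A clique must lie in a single bag of any decomposition, so no decomposition can have width below 4. Combining the bounds, tw(G) = 4.

Treewidth 4.
One optimal decomposition is:
Bags: B1 = {1, 2, 6, 7, 9}  B2 = {1, 2, 7, 8, 9}  B3 = {2, 5, 6, 7, 9}  B4 = {2, 3, 5, 7, 9}  B5 = {2, 4, 5, 6, 7}
Tree: B1–B2, B1–B3, B3–B4, B3–B5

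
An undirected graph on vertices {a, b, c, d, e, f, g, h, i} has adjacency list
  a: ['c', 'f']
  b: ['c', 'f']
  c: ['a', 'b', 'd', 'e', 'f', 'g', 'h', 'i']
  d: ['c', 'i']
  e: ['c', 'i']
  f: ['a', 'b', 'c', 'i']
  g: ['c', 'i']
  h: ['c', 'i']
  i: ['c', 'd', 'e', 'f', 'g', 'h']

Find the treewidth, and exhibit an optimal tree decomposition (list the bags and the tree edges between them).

Every bag has size at most 3, so the width is 3 − 1 = 2 and tw(G) ≤ 2. On the other hand G contains the 3-clique {a, c, f}. A clique must lie in a single bag of any decomposition, so no decomposition can have width below 2. Combining the bounds, tw(G) = 2.

Treewidth 2.
One optimal decomposition is:
Bags: B1 = {c, d, i}  B2 = {c, f, i}  B3 = {a, c, f}  B4 = {b, c, f}  B5 = {c, g, i}  B6 = {c, e, i}  B7 = {c, h, i}
Tree: B1–B2, B2–B3, B3–B4, B2–B5, B5–B6, B2–B7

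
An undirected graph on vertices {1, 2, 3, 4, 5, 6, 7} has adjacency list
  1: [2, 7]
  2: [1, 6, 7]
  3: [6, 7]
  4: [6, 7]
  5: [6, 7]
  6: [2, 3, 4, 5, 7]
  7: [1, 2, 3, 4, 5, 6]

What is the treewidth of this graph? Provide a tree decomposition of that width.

Treewidth 2.
Bags: B1 = {3, 6, 7}  B2 = {2, 6, 7}  B3 = {1, 2, 7}  B4 = {5, 6, 7}  B5 = {4, 6, 7}
Tree: B1–B2, B2–B3, B1–B4, B1–B5

Each bag holds 3 vertices, so the decomposition has width 2, which upper-bounds the treewidth. Conversely, {1, 2, 7} is a clique of size 3, and the vertices of any clique must share a bag in every tree decomposition; so some bag has ≥ 3 vertices and tw(G) ≥ 2. The upper and lower bounds meet at 2, so that is the treewidth.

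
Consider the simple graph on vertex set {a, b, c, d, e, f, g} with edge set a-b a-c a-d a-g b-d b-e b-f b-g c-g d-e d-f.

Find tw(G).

A width-2 tree decomposition is:
Bags: B1 = {a, b, d}  B2 = {b, d, f}  B3 = {b, d, e}  B4 = {a, b, g}  B5 = {a, c, g}
Tree: B1–B2, B1–B3, B1–B4, B4–B5
The largest bag has 3 vertices, giving width 2; this decomposition certifies tw(G) ≤ 2. On the other hand G contains the 3-clique {a, c, g}. A clique must lie in a single bag of any decomposition, so no decomposition can have width below 2. Therefore the treewidth is 2.

2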